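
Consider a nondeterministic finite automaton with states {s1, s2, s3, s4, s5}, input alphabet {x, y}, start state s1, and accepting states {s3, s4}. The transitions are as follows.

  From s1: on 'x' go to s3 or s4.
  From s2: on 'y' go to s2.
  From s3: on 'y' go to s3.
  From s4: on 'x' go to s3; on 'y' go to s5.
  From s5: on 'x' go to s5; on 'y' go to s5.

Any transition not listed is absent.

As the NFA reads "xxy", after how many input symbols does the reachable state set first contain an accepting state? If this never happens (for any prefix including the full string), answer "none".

1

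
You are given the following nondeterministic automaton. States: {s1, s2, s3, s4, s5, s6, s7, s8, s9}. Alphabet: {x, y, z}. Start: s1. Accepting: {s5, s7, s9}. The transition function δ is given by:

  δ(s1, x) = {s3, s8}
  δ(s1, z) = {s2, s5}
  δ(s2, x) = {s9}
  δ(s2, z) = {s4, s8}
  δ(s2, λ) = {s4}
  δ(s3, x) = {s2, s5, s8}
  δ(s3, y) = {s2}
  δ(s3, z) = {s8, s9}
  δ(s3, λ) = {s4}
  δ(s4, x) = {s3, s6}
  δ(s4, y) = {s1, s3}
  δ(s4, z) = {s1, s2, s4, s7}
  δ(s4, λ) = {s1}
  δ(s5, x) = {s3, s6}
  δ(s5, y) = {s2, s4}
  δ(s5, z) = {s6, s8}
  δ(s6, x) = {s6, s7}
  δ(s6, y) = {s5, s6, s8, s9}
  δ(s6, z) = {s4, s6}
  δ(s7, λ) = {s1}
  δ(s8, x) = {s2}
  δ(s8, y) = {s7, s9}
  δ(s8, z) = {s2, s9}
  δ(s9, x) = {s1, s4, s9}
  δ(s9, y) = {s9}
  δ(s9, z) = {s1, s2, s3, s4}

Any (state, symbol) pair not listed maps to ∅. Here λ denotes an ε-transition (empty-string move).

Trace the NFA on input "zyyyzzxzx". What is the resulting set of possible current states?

{s1, s2, s3, s4, s5, s6, s7, s8, s9}

Start in {s1}.
Read 'z': {s1} → {s1, s2, s4, s5}.
Read 'y': {s1, s2, s4, s5} → {s1, s2, s3, s4}.
Read 'y': {s1, s2, s3, s4} → {s1, s2, s3, s4}.
Read 'y': {s1, s2, s3, s4} → {s1, s2, s3, s4}.
Read 'z': {s1, s2, s3, s4} → {s1, s2, s4, s5, s7, s8, s9}.
Read 'z': {s1, s2, s4, s5, s7, s8, s9} → {s1, s2, s3, s4, s5, s6, s7, s8, s9}.
Read 'x': {s1, s2, s3, s4, s5, s6, s7, s8, s9} → {s1, s2, s3, s4, s5, s6, s7, s8, s9}.
Read 'z': {s1, s2, s3, s4, s5, s6, s7, s8, s9} → {s1, s2, s3, s4, s5, s6, s7, s8, s9}.
Read 'x': {s1, s2, s3, s4, s5, s6, s7, s8, s9} → {s1, s2, s3, s4, s5, s6, s7, s8, s9}.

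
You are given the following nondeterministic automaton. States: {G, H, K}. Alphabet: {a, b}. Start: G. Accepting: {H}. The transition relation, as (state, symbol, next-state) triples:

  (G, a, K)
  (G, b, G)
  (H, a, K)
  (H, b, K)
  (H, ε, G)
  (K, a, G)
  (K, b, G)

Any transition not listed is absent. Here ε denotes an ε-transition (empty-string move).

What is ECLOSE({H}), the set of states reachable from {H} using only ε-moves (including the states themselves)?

Begin with {H}.
ε-move H → G; add G.

{G, H}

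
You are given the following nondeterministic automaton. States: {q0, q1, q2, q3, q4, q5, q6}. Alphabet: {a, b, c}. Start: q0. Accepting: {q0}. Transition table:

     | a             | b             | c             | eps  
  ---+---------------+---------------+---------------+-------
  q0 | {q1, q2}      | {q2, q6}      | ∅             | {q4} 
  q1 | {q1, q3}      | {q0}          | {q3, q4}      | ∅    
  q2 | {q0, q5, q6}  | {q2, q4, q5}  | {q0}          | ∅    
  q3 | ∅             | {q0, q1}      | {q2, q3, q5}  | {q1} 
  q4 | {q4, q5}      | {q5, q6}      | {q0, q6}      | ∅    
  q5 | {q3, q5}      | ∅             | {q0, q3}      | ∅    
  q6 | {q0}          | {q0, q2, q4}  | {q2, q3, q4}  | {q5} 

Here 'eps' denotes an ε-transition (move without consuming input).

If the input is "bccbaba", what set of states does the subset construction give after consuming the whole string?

{q0, q1, q2, q3, q4, q5, q6}

Start: ε-closure({q0}) = {q0, q4}.
Read 'b': q0→{q2, q6}, q4→{q5, q6}; now {q2, q5, q6}.
Read 'c': q2→{q0}, q5→{q0, q3}, q6→{q2, q3, q4}; union {q0, q2, q3, q4}; ε-closure = {q0, q1, q2, q3, q4}.
Read 'c': q0→∅, q1→{q3, q4}, q2→{q0}, q3→{q2, q3, q5}, q4→{q0, q6}; union {q0, q2, q3, q4, q5, q6}; ε-closure = {q0, q1, q2, q3, q4, q5, q6}.
Read 'b': q0→{q2, q6}, q1→{q0}, q2→{q2, q4, q5}, q3→{q0, q1}, q4→{q5, q6}, q5→∅, q6→{q0, q2, q4}; now {q0, q1, q2, q4, q5, q6}.
Read 'a': q0→{q1, q2}, q1→{q1, q3}, q2→{q0, q5, q6}, q4→{q4, q5}, q5→{q3, q5}, q6→{q0}; now {q0, q1, q2, q3, q4, q5, q6}.
Read 'b': q0→{q2, q6}, q1→{q0}, q2→{q2, q4, q5}, q3→{q0, q1}, q4→{q5, q6}, q5→∅, q6→{q0, q2, q4}; now {q0, q1, q2, q4, q5, q6}.
Read 'a': q0→{q1, q2}, q1→{q1, q3}, q2→{q0, q5, q6}, q4→{q4, q5}, q5→{q3, q5}, q6→{q0}; now {q0, q1, q2, q3, q4, q5, q6}.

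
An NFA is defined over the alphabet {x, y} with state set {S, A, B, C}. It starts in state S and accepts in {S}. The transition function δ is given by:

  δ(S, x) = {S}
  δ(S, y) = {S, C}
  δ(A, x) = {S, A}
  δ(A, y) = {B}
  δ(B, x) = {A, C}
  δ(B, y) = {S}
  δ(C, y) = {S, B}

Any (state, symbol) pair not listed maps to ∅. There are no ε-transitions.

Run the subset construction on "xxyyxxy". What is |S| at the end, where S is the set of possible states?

Start in {S}.
Read 'x': S→{S}; now {S}.
Read 'x': S→{S}; now {S}.
Read 'y': S→{S, C}; now {S, C}.
Read 'y': S→{S, C}, C→{S, B}; now {S, B, C}.
Read 'x': S→{S}, B→{A, C}, C→∅; now {S, A, C}.
Read 'x': S→{S}, A→{S, A}, C→∅; now {S, A}.
Read 'y': S→{S, C}, A→{B}; now {S, B, C}.
That set has 3 states.

3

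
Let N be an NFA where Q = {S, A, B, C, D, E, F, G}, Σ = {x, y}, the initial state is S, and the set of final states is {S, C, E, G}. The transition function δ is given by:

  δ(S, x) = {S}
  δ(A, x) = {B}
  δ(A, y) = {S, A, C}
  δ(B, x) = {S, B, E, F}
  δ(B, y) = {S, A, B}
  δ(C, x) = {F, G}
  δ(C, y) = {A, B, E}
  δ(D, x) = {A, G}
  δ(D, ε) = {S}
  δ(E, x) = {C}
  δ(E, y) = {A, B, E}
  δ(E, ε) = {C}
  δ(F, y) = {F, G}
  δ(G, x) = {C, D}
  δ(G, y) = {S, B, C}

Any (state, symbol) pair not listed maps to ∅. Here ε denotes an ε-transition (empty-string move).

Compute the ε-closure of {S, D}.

Begin with {S, D}.
No ε-moves leave this set, so the closure equals the set itself.

{S, D}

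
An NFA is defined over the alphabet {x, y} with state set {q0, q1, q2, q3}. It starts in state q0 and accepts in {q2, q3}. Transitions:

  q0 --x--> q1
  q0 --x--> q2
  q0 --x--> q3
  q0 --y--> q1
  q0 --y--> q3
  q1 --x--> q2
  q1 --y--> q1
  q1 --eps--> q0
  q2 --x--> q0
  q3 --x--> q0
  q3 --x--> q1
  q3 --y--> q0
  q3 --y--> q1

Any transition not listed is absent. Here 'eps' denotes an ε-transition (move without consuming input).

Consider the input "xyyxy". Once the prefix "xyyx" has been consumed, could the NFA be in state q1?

Yes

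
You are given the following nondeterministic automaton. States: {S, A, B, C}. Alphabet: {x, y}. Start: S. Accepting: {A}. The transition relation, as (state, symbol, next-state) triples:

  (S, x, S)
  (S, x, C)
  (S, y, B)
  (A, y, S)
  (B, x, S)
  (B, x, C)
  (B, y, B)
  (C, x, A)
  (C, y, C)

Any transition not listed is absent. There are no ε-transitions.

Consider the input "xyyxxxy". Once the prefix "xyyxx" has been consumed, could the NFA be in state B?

Start in {S}.
Read 'x': S→{S, C}; now {S, C}.
Read 'y': S→{B}, C→{C}; now {B, C}.
Read 'y': B→{B}, C→{C}; now {B, C}.
Read 'x': B→{S, C}, C→{A}; now {S, A, C}.
Read 'x': S→{S, C}, A→∅, C→{A}; now {S, A, C}.
State B is not in {S, A, C}.

No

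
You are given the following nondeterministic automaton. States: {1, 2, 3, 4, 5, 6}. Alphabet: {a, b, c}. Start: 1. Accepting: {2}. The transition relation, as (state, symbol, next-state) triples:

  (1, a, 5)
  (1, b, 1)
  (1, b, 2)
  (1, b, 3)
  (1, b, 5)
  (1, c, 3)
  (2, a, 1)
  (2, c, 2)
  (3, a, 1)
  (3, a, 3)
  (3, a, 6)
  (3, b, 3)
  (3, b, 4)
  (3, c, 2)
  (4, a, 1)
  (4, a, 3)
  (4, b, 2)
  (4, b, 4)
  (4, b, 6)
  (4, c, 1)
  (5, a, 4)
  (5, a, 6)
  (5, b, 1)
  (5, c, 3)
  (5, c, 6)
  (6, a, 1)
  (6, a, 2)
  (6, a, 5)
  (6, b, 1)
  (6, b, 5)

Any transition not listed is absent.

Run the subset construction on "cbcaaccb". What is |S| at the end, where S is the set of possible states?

2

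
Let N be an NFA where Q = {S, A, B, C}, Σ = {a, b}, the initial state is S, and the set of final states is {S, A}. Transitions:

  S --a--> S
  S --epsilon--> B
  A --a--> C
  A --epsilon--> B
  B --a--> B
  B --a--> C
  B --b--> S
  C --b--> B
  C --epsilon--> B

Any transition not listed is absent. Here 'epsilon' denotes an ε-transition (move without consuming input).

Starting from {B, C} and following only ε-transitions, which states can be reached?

Begin with {B, C}.
No ε-moves leave this set, so the closure equals the set itself.

{B, C}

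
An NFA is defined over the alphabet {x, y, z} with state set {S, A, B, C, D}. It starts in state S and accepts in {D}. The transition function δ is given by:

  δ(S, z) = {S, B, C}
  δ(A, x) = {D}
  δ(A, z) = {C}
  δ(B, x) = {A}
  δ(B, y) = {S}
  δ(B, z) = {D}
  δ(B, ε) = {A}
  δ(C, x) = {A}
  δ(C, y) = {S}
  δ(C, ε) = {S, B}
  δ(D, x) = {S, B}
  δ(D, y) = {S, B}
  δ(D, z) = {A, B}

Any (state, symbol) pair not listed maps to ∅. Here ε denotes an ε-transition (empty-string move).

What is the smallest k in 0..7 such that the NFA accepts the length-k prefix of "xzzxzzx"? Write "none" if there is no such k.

none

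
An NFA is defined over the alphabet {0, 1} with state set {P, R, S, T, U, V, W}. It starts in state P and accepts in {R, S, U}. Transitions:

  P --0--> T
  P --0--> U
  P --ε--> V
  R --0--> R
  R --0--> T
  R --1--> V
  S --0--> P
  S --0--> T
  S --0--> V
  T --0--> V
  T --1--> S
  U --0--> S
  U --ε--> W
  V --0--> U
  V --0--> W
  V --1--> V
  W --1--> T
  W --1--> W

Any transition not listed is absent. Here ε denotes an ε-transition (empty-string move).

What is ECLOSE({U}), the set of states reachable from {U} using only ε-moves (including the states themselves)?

{U, W}

Begin with {U}.
ε-move U → W; add W.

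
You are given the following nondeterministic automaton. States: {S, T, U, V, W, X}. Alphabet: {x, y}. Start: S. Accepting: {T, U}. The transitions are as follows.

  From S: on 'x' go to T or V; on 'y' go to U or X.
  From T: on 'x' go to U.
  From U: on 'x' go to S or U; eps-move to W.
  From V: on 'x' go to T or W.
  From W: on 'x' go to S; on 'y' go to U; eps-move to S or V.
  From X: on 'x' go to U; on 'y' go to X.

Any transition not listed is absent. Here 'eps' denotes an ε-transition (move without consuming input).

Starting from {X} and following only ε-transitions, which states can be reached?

{X}

Begin with {X}.
No ε-moves leave this set, so the closure equals the set itself.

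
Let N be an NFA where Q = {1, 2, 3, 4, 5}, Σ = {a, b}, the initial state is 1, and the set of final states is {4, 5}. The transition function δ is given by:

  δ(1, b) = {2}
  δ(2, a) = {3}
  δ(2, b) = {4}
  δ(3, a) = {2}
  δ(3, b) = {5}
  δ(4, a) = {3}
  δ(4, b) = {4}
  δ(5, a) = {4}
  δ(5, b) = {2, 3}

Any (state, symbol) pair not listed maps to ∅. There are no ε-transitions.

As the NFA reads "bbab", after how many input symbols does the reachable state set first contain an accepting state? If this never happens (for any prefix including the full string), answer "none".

2

Start in {1}.
Read 'b': 1→{2}; now {2}.
Read 'b': 2→{4}; now {4}.
None of the earlier sets intersect F, but {4} does.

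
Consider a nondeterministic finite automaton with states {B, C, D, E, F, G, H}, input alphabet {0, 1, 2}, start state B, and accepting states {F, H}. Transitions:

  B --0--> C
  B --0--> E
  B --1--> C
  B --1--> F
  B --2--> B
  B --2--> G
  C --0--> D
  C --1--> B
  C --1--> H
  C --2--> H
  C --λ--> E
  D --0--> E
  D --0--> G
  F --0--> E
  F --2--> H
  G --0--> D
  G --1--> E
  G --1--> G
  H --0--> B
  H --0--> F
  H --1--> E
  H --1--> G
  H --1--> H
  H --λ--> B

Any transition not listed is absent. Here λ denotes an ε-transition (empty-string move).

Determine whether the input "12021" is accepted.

Yes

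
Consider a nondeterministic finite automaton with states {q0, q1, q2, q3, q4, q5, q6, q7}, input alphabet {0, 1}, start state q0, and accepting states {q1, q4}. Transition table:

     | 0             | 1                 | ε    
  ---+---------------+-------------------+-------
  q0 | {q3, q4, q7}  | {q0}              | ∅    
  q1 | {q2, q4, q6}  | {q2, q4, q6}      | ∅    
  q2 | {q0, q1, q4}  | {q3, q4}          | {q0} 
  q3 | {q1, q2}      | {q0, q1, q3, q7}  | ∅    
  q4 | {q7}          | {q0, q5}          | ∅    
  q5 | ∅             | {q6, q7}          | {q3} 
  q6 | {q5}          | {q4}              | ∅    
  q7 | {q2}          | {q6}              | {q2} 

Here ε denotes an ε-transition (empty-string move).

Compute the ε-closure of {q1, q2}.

Begin with {q1, q2}.
ε-move q2 → q0; add q0.

{q0, q1, q2}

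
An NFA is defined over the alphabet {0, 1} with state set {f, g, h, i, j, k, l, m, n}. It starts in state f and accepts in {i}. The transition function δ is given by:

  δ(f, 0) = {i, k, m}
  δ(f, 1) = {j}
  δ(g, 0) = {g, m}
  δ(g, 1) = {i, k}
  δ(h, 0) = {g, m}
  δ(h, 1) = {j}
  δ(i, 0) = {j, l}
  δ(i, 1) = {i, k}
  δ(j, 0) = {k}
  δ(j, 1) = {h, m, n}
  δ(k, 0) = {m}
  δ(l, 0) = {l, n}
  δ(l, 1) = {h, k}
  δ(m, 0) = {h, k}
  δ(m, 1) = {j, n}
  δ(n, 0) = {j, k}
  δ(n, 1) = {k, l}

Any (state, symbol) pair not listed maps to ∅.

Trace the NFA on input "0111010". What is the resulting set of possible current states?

{g, h, j, k, l, m, n}

Start in {f}.
Read '0': f→{i, k, m}; now {i, k, m}.
Read '1': i→{i, k}, k→∅, m→{j, n}; now {i, j, k, n}.
Read '1': i→{i, k}, j→{h, m, n}, k→∅, n→{k, l}; now {h, i, k, l, m, n}.
Read '1': h→{j}, i→{i, k}, k→∅, l→{h, k}, m→{j, n}, n→{k, l}; now {h, i, j, k, l, n}.
Read '0': h→{g, m}, i→{j, l}, j→{k}, k→{m}, l→{l, n}, n→{j, k}; now {g, j, k, l, m, n}.
Read '1': g→{i, k}, j→{h, m, n}, k→∅, l→{h, k}, m→{j, n}, n→{k, l}; now {h, i, j, k, l, m, n}.
Read '0': h→{g, m}, i→{j, l}, j→{k}, k→{m}, l→{l, n}, m→{h, k}, n→{j, k}; now {g, h, j, k, l, m, n}.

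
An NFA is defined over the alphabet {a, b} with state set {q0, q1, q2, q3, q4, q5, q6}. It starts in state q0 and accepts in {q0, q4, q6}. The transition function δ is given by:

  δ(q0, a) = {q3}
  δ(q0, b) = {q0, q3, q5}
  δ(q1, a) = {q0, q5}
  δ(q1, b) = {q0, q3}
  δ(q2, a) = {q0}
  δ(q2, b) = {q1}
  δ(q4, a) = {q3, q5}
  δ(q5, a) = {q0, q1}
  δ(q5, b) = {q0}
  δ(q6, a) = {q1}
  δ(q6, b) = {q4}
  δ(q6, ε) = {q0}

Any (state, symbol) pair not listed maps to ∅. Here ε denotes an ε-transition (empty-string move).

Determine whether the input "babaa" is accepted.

Yes

Start in {q0}.
Read 'b': q0→{q0, q3, q5}; now {q0, q3, q5}.
Read 'a': q0→{q3}, q3→∅, q5→{q0, q1}; now {q0, q1, q3}.
Read 'b': q0→{q0, q3, q5}, q1→{q0, q3}, q3→∅; now {q0, q3, q5}.
Read 'a': q0→{q3}, q3→∅, q5→{q0, q1}; now {q0, q1, q3}.
Read 'a': q0→{q3}, q1→{q0, q5}, q3→∅; now {q0, q3, q5}.
The final set {q0, q3, q5} contains the accepting state q0.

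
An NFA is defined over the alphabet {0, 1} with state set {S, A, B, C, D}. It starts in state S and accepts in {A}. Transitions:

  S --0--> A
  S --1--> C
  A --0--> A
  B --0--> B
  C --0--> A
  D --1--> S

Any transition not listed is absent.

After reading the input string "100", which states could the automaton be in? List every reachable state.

{A}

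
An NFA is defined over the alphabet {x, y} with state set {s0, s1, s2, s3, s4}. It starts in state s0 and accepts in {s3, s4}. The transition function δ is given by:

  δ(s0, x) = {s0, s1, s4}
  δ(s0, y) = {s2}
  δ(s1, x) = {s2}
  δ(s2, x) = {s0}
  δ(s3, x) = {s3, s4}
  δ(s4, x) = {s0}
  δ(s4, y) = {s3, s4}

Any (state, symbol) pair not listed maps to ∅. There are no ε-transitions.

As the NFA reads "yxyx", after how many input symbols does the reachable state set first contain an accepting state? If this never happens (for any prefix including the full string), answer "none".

none

Start in {s0}.
Read 'y': s0→{s2}; now {s2}.
Read 'x': s2→{s0}; now {s0}.
Read 'y': s0→{s2}; now {s2}.
Read 'x': s2→{s0}; now {s0}.
No reachable set along the way intersects F.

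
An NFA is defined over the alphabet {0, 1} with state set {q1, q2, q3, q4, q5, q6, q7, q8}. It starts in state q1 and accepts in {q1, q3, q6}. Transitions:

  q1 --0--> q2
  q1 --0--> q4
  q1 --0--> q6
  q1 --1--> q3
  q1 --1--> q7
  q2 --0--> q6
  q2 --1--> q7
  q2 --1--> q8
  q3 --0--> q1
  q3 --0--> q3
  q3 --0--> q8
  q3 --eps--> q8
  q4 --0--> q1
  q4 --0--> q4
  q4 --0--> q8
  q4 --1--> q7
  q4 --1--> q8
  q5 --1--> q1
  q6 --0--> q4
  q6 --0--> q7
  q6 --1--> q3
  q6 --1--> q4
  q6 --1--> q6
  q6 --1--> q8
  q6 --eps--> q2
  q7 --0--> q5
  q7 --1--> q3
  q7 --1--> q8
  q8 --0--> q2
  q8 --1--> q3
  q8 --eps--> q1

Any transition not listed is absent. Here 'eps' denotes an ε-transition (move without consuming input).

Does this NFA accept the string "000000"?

Yes

Start in {q1}.
Read '0': q1→{q2, q4, q6}; now {q2, q4, q6}.
Read '0': q2→{q6}, q4→{q1, q4, q8}, q6→{q4, q7}; union {q1, q4, q6, q7, q8}; ε-closure = {q1, q2, q4, q6, q7, q8}.
Read '0': q1→{q2, q4, q6}, q2→{q6}, q4→{q1, q4, q8}, q6→{q4, q7}, q7→{q5}, q8→{q2}; now {q1, q2, q4, q5, q6, q7, q8}.
Read '0': q1→{q2, q4, q6}, q2→{q6}, q4→{q1, q4, q8}, q5→∅, q6→{q4, q7}, q7→{q5}, q8→{q2}; now {q1, q2, q4, q5, q6, q7, q8}.
Read '0': q1→{q2, q4, q6}, q2→{q6}, q4→{q1, q4, q8}, q5→∅, q6→{q4, q7}, q7→{q5}, q8→{q2}; now {q1, q2, q4, q5, q6, q7, q8}.
Read '0': q1→{q2, q4, q6}, q2→{q6}, q4→{q1, q4, q8}, q5→∅, q6→{q4, q7}, q7→{q5}, q8→{q2}; now {q1, q2, q4, q5, q6, q7, q8}.
The final set {q1, q2, q4, q5, q6, q7, q8} contains the accepting states q1, q6.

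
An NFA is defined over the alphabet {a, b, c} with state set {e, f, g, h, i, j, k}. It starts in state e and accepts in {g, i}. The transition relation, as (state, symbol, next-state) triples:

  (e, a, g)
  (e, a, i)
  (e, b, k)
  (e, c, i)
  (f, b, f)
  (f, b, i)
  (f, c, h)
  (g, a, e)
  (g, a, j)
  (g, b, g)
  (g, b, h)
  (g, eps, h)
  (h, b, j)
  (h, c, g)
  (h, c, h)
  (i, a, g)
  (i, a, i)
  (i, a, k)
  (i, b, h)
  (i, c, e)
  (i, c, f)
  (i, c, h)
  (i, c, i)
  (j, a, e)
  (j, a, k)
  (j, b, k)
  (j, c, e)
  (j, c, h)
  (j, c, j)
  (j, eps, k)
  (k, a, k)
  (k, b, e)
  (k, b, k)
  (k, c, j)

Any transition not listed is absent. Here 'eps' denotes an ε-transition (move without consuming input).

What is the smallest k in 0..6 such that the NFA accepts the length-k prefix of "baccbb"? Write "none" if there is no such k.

none

Start in {e}.
Read 'b': e→{k}; now {k}.
Read 'a': k→{k}; now {k}.
Read 'c': k→{j}; union {j}; ε-closure = {j, k}.
Read 'c': j→{e, h, j}, k→{j}; union {e, h, j}; ε-closure = {e, h, j, k}.
Read 'b': e→{k}, h→{j}, j→{k}, k→{e, k}; now {e, j, k}.
Read 'b': e→{k}, j→{k}, k→{e, k}; now {e, k}.
No reachable set along the way intersects F.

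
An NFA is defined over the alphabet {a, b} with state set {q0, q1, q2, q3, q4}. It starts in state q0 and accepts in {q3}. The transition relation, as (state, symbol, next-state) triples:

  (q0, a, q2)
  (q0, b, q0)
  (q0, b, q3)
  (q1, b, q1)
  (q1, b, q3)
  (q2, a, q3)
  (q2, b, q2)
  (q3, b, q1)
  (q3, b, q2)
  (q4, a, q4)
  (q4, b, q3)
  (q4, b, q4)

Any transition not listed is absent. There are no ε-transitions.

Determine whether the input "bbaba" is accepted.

Start in {q0}.
Read 'b': q0→{q0, q3}; now {q0, q3}.
Read 'b': q0→{q0, q3}, q3→{q1, q2}; now {q0, q1, q2, q3}.
Read 'a': q0→{q2}, q1→∅, q2→{q3}, q3→∅; now {q2, q3}.
Read 'b': q2→{q2}, q3→{q1, q2}; now {q1, q2}.
Read 'a': q1→∅, q2→{q3}; now {q3}.
The final set {q3} contains the accepting state q3.

Yes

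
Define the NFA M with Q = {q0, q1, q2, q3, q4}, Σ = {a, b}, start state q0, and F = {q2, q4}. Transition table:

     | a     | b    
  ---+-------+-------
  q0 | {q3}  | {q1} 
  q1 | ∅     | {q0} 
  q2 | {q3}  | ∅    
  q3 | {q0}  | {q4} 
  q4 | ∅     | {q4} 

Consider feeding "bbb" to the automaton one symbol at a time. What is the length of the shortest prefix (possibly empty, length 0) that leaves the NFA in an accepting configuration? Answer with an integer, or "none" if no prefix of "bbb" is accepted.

none

Start in {q0}.
Read 'b': q0→{q1}; now {q1}.
Read 'b': q1→{q0}; now {q0}.
Read 'b': q0→{q1}; now {q1}.
No reachable set along the way intersects F.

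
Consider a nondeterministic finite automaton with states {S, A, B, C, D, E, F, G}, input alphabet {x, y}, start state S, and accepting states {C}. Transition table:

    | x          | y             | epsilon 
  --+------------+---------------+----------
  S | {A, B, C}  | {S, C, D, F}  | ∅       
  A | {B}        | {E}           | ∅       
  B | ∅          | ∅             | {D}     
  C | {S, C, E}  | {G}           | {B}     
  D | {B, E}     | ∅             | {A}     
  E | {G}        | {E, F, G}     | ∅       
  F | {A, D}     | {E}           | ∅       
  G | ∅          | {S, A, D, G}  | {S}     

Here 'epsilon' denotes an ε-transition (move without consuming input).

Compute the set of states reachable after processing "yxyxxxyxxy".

{S, A, B, C, D, E, F, G}

Start in {S}.
Read 'y': S→{S, C, D, F}; union {S, C, D, F}; ε-closure = {S, A, B, C, D, F}.
Read 'x': S→{A, B, C}, A→{B}, B→∅, C→{S, C, E}, D→{B, E}, F→{A, D}; now {S, A, B, C, D, E}.
Read 'y': S→{S, C, D, F}, A→{E}, B→∅, C→{G}, D→∅, E→{E, F, G}; union {S, C, D, E, F, G}; ε-closure = {S, A, B, C, D, E, F, G}.
Read 'x': S→{A, B, C}, A→{B}, B→∅, C→{S, C, E}, D→{B, E}, E→{G}, F→{A, D}, G→∅; now {S, A, B, C, D, E, G}.
Read 'x': S→{A, B, C}, A→{B}, B→∅, C→{S, C, E}, D→{B, E}, E→{G}, G→∅; union {S, A, B, C, E, G}; ε-closure = {S, A, B, C, D, E, G}.
Read 'x': S→{A, B, C}, A→{B}, B→∅, C→{S, C, E}, D→{B, E}, E→{G}, G→∅; union {S, A, B, C, E, G}; ε-closure = {S, A, B, C, D, E, G}.
Read 'y': S→{S, C, D, F}, A→{E}, B→∅, C→{G}, D→∅, E→{E, F, G}, G→{S, A, D, G}; union {S, A, C, D, E, F, G}; ε-closure = {S, A, B, C, D, E, F, G}.
Read 'x': S→{A, B, C}, A→{B}, B→∅, C→{S, C, E}, D→{B, E}, E→{G}, F→{A, D}, G→∅; now {S, A, B, C, D, E, G}.
Read 'x': S→{A, B, C}, A→{B}, B→∅, C→{S, C, E}, D→{B, E}, E→{G}, G→∅; union {S, A, B, C, E, G}; ε-closure = {S, A, B, C, D, E, G}.
Read 'y': S→{S, C, D, F}, A→{E}, B→∅, C→{G}, D→∅, E→{E, F, G}, G→{S, A, D, G}; union {S, A, C, D, E, F, G}; ε-closure = {S, A, B, C, D, E, F, G}.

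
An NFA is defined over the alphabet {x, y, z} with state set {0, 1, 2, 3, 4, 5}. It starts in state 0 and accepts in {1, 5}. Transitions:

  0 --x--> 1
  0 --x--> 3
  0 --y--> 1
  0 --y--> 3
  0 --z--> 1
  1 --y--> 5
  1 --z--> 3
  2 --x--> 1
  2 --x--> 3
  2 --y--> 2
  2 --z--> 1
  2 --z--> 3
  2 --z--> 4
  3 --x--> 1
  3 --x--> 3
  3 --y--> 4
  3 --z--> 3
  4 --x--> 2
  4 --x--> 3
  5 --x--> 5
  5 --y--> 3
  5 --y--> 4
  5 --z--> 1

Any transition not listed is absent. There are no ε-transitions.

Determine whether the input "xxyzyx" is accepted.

Yes

Start in {0}.
Read 'x': 0→{1, 3}; now {1, 3}.
Read 'x': 1→∅, 3→{1, 3}; now {1, 3}.
Read 'y': 1→{5}, 3→{4}; now {4, 5}.
Read 'z': 4→∅, 5→{1}; now {1}.
Read 'y': 1→{5}; now {5}.
Read 'x': 5→{5}; now {5}.
The final set {5} contains the accepting state 5.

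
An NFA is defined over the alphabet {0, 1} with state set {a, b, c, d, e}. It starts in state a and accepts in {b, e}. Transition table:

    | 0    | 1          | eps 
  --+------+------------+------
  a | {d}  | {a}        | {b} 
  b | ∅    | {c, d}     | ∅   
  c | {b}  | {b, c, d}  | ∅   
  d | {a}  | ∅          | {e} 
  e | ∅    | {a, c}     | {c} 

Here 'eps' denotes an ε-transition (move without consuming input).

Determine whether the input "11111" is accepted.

Yes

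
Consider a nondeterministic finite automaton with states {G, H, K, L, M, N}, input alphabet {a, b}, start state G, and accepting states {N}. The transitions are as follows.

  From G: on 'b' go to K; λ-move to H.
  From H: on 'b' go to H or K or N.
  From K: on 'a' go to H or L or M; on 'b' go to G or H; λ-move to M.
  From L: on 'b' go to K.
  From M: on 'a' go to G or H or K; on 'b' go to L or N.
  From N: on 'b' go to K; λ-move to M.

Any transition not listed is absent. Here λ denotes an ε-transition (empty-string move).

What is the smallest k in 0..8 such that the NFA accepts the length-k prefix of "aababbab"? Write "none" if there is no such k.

none

Start: ε-closure({G}) = {G, H}.
Read 'a': {G, H} → ∅.
The set is empty and remains empty for the remaining 7 symbols.
No reachable set along the way intersects F.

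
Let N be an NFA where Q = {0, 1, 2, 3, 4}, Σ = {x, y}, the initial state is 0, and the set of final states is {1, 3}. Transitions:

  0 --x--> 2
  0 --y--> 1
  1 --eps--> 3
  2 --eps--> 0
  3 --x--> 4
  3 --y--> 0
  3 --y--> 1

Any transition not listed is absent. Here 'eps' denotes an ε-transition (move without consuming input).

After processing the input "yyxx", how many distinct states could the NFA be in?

Start in {0}.
Read 'y': 0→{1}; union {1}; ε-closure = {1, 3}.
Read 'y': 1→∅, 3→{0, 1}; union {0, 1}; ε-closure = {0, 1, 3}.
Read 'x': 0→{2}, 1→∅, 3→{4}; union {2, 4}; ε-closure = {0, 2, 4}.
Read 'x': 0→{2}, 2→∅, 4→∅; union {2}; ε-closure = {0, 2}.
That set has 2 states.

2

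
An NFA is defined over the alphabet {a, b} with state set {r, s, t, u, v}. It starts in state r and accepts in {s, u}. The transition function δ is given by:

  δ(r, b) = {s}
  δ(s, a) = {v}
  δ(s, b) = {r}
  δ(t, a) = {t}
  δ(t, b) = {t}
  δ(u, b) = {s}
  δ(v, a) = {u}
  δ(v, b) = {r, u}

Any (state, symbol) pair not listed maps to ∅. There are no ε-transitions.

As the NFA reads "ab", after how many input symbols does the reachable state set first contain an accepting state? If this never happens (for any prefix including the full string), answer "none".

none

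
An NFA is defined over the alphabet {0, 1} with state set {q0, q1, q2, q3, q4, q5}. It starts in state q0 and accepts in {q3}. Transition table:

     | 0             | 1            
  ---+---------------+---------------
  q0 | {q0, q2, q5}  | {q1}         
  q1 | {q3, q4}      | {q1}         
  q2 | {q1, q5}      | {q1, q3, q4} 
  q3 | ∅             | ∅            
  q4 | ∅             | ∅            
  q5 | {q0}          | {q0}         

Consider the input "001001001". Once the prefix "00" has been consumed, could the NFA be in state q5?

Start in {q0}.
Read '0': q0→{q0, q2, q5}; now {q0, q2, q5}.
Read '0': q0→{q0, q2, q5}, q2→{q1, q5}, q5→{q0}; now {q0, q1, q2, q5}.
State q5 is in {q0, q1, q2, q5}.

Yes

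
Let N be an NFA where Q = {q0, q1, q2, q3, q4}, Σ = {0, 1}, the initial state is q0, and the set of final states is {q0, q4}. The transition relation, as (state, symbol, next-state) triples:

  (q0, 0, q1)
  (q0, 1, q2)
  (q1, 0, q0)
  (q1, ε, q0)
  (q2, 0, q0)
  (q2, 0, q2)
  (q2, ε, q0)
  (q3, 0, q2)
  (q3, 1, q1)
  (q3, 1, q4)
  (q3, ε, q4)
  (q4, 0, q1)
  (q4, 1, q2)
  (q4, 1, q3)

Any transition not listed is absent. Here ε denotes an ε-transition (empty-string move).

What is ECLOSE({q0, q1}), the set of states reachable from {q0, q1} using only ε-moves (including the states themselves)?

Begin with {q0, q1}.
No ε-moves leave this set, so the closure equals the set itself.

{q0, q1}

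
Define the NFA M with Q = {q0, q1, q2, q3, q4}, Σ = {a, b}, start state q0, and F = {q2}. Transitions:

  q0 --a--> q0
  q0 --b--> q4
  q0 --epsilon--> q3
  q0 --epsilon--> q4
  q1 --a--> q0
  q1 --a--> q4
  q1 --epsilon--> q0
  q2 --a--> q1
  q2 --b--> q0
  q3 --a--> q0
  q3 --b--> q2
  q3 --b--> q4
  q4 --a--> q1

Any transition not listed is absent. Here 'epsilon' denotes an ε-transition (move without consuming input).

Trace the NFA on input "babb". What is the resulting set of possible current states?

{q0, q3, q4}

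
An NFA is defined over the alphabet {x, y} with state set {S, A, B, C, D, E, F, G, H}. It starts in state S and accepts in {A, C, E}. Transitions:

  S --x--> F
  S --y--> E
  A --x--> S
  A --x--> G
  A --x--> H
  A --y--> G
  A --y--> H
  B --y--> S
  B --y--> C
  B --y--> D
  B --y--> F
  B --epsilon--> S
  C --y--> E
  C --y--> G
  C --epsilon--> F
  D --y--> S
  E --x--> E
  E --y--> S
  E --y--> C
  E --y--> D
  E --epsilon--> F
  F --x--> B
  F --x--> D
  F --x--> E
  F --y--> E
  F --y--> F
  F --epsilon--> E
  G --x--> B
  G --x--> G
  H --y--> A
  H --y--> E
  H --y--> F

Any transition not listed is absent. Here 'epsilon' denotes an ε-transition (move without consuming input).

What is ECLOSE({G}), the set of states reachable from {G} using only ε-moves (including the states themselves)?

{G}

Begin with {G}.
No ε-moves leave this set, so the closure equals the set itself.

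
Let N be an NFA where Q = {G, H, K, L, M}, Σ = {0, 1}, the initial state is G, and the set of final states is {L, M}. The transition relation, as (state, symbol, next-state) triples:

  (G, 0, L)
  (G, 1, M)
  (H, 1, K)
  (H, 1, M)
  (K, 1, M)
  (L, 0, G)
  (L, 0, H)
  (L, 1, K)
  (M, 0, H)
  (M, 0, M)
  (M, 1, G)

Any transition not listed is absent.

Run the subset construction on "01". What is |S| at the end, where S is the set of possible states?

1

Start in {G}.
Read '0': {G} → {L}.
Read '1': {L} → {K}.
That set has 1 state.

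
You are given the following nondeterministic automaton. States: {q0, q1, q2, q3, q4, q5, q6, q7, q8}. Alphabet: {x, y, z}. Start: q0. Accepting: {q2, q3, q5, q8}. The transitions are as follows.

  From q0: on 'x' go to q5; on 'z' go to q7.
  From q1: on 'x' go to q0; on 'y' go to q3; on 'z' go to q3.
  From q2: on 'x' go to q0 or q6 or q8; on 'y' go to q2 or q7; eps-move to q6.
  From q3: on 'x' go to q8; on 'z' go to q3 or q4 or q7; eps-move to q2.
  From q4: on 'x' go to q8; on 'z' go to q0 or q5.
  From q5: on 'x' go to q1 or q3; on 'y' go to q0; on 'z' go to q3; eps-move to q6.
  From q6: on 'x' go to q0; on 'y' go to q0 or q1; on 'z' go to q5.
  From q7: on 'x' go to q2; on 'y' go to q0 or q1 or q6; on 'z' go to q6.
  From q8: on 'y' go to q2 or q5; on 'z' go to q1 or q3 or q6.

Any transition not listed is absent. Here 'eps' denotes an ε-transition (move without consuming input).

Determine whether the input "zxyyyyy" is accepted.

Yes

Start in {q0}.
Read 'z': {q0} → {q7}.
Read 'x': {q7} → {q2, q6}.
Read 'y': {q2, q6} → {q0, q1, q2, q6, q7}.
Read 'y': {q0, q1, q2, q6, q7} → {q0, q1, q2, q3, q6, q7}.
Read 'y': {q0, q1, q2, q3, q6, q7} → {q0, q1, q2, q3, q6, q7}.
Read 'y': {q0, q1, q2, q3, q6, q7} → {q0, q1, q2, q3, q6, q7}.
Read 'y': {q0, q1, q2, q3, q6, q7} → {q0, q1, q2, q3, q6, q7}.
The final set {q0, q1, q2, q3, q6, q7} contains the accepting states q2, q3.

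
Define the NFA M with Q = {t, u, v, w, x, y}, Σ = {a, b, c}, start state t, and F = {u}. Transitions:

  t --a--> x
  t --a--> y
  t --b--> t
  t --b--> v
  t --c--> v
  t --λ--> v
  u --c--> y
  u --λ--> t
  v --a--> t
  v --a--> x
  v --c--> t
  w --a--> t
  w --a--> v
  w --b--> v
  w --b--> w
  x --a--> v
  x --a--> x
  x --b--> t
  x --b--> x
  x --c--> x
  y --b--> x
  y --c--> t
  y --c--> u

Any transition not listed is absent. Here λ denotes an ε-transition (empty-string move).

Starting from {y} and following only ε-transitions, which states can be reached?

{y}

Begin with {y}.
No ε-moves leave this set, so the closure equals the set itself.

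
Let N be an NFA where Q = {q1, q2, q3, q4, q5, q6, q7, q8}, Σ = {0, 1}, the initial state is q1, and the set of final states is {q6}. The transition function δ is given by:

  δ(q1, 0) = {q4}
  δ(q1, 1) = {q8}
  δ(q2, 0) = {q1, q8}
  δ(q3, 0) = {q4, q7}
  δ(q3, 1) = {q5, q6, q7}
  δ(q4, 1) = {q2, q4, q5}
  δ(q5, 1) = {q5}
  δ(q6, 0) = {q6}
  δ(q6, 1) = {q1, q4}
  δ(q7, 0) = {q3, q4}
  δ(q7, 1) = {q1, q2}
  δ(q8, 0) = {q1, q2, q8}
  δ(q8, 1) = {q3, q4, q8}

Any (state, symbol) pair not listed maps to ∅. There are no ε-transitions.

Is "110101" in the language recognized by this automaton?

No

Start in {q1}.
Read '1': q1→{q8}; now {q8}.
Read '1': q8→{q3, q4, q8}; now {q3, q4, q8}.
Read '0': q3→{q4, q7}, q4→∅, q8→{q1, q2, q8}; now {q1, q2, q4, q7, q8}.
Read '1': q1→{q8}, q2→∅, q4→{q2, q4, q5}, q7→{q1, q2}, q8→{q3, q4, q8}; now {q1, q2, q3, q4, q5, q8}.
Read '0': q1→{q4}, q2→{q1, q8}, q3→{q4, q7}, q4→∅, q5→∅, q8→{q1, q2, q8}; now {q1, q2, q4, q7, q8}.
Read '1': q1→{q8}, q2→∅, q4→{q2, q4, q5}, q7→{q1, q2}, q8→{q3, q4, q8}; now {q1, q2, q3, q4, q5, q8}.
The final set {q1, q2, q3, q4, q5, q8} contains no accepting state.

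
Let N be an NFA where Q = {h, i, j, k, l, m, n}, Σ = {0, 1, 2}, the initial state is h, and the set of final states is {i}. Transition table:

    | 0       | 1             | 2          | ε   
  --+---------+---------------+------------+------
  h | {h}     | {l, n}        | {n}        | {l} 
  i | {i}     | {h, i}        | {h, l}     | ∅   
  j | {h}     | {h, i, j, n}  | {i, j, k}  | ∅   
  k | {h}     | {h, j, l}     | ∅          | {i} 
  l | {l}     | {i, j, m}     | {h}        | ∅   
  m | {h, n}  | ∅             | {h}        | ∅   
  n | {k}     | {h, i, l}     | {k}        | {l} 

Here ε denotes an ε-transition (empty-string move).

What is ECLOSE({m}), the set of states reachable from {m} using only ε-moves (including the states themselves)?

{m}

Begin with {m}.
No ε-moves leave this set, so the closure equals the set itself.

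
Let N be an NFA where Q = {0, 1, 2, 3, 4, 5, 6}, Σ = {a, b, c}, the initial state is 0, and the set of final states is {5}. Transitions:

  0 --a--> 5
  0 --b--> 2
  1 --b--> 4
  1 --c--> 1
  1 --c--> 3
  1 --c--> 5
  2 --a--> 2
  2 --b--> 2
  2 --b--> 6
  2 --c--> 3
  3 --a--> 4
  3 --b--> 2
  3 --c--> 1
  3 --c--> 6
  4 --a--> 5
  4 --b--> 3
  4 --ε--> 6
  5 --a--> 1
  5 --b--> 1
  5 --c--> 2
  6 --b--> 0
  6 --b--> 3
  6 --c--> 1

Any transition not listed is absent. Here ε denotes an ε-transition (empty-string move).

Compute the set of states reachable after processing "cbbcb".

∅

Start in {0}.
Read 'c': 0→∅; now ∅.
The set is empty and remains empty for the remaining 4 symbols.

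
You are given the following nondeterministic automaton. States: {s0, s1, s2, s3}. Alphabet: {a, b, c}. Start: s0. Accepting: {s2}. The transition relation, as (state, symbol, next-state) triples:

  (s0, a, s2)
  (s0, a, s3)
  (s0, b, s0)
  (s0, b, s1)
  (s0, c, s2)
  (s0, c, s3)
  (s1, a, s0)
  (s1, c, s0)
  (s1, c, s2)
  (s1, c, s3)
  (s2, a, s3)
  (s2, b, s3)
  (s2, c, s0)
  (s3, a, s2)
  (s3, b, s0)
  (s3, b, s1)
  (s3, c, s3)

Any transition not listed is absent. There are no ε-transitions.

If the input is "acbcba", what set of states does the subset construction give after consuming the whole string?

Start in {s0}.
Read 'a': {s0} → {s2, s3}.
Read 'c': {s2, s3} → {s0, s3}.
Read 'b': {s0, s3} → {s0, s1}.
Read 'c': {s0, s1} → {s0, s2, s3}.
Read 'b': {s0, s2, s3} → {s0, s1, s3}.
Read 'a': {s0, s1, s3} → {s0, s2, s3}.

{s0, s2, s3}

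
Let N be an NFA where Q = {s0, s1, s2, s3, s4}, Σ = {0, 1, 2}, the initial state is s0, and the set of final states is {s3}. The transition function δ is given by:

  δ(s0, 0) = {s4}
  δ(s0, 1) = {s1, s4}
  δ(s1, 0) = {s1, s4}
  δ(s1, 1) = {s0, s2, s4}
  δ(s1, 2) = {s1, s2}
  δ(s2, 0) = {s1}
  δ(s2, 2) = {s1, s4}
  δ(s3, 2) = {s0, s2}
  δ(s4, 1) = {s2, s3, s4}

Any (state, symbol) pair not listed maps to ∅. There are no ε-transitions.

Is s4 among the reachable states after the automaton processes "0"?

Start in {s0}.
Read '0': {s0} → {s4}.
State s4 is in {s4}.

Yes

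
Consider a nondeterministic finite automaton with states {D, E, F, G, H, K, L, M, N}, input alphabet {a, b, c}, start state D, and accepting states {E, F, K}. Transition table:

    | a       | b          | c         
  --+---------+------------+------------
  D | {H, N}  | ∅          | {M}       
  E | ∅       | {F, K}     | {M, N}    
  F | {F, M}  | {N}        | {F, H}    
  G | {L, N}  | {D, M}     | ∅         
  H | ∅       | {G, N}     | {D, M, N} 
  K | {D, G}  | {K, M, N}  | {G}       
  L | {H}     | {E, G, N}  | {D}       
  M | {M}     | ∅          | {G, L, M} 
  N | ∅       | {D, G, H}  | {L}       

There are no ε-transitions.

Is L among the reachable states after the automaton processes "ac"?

Yes

Start in {D}.
Read 'a': {D} → {H, N}.
Read 'c': {H, N} → {D, L, M, N}.
State L is in {D, L, M, N}.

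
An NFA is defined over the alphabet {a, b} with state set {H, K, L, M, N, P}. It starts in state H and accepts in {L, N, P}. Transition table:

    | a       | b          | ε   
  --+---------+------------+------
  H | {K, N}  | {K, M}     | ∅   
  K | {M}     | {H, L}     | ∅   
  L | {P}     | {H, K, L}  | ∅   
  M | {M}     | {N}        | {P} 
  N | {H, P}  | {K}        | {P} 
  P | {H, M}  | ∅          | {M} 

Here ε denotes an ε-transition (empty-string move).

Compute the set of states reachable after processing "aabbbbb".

Start in {H}.
Read 'a': {H} → {K, M, N, P}.
Read 'a': {K, M, N, P} → {H, M, P}.
Read 'b': {H, M, P} → {K, M, N, P}.
Read 'b': {K, M, N, P} → {H, K, L, M, N, P}.
Read 'b': {H, K, L, M, N, P} → {H, K, L, M, N, P}.
Read 'b': {H, K, L, M, N, P} → {H, K, L, M, N, P}.
Read 'b': {H, K, L, M, N, P} → {H, K, L, M, N, P}.

{H, K, L, M, N, P}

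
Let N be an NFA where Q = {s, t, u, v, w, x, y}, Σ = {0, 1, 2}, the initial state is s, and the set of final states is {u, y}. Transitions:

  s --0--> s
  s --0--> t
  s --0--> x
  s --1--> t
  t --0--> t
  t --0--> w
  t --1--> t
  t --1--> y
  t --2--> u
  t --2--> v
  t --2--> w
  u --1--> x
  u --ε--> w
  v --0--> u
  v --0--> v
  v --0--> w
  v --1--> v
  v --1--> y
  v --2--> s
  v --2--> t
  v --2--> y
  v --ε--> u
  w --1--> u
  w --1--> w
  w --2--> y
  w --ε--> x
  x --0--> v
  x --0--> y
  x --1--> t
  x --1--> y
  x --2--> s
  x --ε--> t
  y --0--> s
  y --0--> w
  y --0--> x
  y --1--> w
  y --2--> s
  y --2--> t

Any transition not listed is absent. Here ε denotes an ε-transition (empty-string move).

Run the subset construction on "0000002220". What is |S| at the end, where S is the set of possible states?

Start in {s}.
Read '0': {s} → {s, t, x}.
Read '0': {s, t, x} → {s, t, u, v, w, x, y}.
Read '0': {s, t, u, v, w, x, y} → {s, t, u, v, w, x, y}.
Read '0': {s, t, u, v, w, x, y} → {s, t, u, v, w, x, y}.
Read '0': {s, t, u, v, w, x, y} → {s, t, u, v, w, x, y}.
Read '0': {s, t, u, v, w, x, y} → {s, t, u, v, w, x, y}.
Read '2': {s, t, u, v, w, x, y} → {s, t, u, v, w, x, y}.
Read '2': {s, t, u, v, w, x, y} → {s, t, u, v, w, x, y}.
Read '2': {s, t, u, v, w, x, y} → {s, t, u, v, w, x, y}.
Read '0': {s, t, u, v, w, x, y} → {s, t, u, v, w, x, y}.
That set has 7 states.

7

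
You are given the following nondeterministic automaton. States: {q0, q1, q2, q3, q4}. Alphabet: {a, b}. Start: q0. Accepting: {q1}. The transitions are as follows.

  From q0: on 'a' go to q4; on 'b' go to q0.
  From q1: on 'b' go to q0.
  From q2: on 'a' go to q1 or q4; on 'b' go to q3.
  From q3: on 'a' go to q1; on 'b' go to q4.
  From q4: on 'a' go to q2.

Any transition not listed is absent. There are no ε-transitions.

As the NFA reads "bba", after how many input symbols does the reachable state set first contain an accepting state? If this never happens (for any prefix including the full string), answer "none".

Start in {q0}.
Read 'b': {q0} → {q0}.
Read 'b': {q0} → {q0}.
Read 'a': {q0} → {q4}.
No reachable set along the way intersects F.

none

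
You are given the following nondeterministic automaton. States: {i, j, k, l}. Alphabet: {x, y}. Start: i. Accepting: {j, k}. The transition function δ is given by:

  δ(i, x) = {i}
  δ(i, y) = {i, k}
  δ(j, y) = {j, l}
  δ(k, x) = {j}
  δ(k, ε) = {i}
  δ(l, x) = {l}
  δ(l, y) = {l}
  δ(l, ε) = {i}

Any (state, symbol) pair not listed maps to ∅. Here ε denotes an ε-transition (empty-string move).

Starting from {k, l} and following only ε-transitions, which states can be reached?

Begin with {k, l}.
ε-move k → i; add i.

{i, k, l}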